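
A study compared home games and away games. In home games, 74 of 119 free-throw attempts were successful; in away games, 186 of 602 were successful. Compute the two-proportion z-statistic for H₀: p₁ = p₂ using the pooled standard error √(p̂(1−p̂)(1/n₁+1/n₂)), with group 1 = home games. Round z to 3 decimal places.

z = 6.495

Sample proportions: p̂₁ = 74/119 = 0.62185 and p̂₂ = 186/602 = 0.30897.
Pooled p̂ = (74+186)/(119+602) = 260/721 = 0.36061.
Pooled SE = √[0.2305705·0.01006449] ≈ 0.048172.
z = (p̂₁ − p̂₂)/SE = (0.62185 − 0.30897)/0.048172 = 0.31288/0.048172 = 6.495.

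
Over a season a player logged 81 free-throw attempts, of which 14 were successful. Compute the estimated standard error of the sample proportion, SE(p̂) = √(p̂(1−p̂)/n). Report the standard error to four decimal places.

SE = 0.0420

With x = 14 successes in n = 81, p̂ = 0.17284.
p̂(1−p̂) = 0.17284·0.82716 = 0.142966.
SE = √(0.142966/81) = √0.001765012 = 0.0420.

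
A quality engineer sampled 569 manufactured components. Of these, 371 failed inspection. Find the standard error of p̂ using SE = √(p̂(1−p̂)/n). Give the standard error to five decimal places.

With x = 371 successes in n = 569, p̂ = 0.65202.
p̂(1−p̂) = 0.65202·0.34798 = 0.226890.
SE = √(0.226890/569) = √0.000398752 = 0.01997.

SE = 0.01997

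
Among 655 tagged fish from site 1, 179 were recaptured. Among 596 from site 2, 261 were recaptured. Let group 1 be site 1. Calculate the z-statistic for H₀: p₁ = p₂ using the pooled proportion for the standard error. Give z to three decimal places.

z = -6.091

p̂₁ = 179/655 = 0.27328, p̂₂ = 261/596 = 0.43792.
Pooling: p̂ = 440/1251 = 0.35172.
Pooled SE = √[0.2280126·0.00320457] ≈ 0.027031.
z = -0.16464/0.027031 = -6.091.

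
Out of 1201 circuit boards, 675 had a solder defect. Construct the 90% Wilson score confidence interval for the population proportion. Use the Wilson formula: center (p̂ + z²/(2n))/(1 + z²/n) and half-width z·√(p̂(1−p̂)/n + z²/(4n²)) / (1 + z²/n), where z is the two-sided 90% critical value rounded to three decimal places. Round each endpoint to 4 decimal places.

(0.5384, 0.5854)

Here p̂ = 675/1201 = 0.56203 and z = 1.645 (z² = 2.706025).
1 + z²/n = 1.002253.
Adjusted center: (0.56203 + z²/(2n))/1.002253 = 0.56189.
Radicand: p̂(1−p̂)/n + z²/(4n²) = 0.000204956 + 0.000000469 = 0.000205425.
Half-width = 1.645·√0.000205425/1.002253 = 0.02352.
So the interval runs from 0.5384 to 0.5854.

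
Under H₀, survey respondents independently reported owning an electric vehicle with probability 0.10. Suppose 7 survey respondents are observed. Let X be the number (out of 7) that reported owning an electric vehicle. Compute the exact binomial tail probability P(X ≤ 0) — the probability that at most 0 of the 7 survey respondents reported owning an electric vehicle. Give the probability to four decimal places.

X is binomial with n = 7 and p = 0.10.
P(X ≤ 0) = C(7,0)·0.10^0·0.90^7.
= 0.478297 = 0.4783.

P = 0.4783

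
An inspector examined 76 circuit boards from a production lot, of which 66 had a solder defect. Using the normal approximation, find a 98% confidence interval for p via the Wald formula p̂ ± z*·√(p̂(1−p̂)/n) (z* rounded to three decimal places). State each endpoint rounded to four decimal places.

With x = 66 successes in n = 76, p̂ = 0.86842.
SE = √(p̂(1−p̂)/n) = √(0.114266/76) = 0.038775.
For 98% confidence, z* = 2.326.
Margin of error: 2.326 × 0.038775 = 0.09019.
CI: 0.86842 ± 0.09019 = (0.7782, 0.9586).

(0.7782, 0.9586)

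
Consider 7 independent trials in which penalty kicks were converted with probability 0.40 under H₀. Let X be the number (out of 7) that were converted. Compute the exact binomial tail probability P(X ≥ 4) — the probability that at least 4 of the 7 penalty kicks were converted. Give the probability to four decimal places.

X is binomial with n = 7 and p = 0.40.
P(X ≥ 4) = C(7,4)·0.40^4·0.60^3 + C(7,5)·0.40^5·0.60^2 + C(7,6)·0.40^6·0.60^1 + C(7,7)·0.40^7·0.60^0.
= 0.193536 + 0.077414 + 0.017203 + 0.001638 = 0.2898.

P = 0.2898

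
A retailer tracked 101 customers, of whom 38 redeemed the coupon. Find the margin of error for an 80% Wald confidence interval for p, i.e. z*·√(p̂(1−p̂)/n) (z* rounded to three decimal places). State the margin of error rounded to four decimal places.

ME = 0.0618

With x = 38 successes in n = 101, p̂ = 0.37624.
SE(p̂) = √(0.37624·0.62376/101) = 0.048204.
For 80% confidence, z* = 1.282.
Margin of error = z*·SE = 1.282 × 0.048204 = 0.0618.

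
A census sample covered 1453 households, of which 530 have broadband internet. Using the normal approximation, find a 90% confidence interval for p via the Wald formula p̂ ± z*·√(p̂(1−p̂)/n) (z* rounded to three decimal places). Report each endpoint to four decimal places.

(0.3440, 0.3855)

Sample proportion p̂ = 530/1453 = 0.36476.
SE = √(p̂(1−p̂)/n) = √(0.231711/1453) = 0.012628.
z* = 1.645 at the 90% level.
Margin of error: 1.645 × 0.012628 = 0.02077.
So the interval runs from 0.3440 to 0.3855.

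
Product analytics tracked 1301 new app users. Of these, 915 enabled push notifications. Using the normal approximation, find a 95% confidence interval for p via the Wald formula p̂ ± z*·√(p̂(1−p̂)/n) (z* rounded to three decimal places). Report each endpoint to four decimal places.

Sample proportion p̂ = 915/1301 = 0.70331.
Standard error of p̂: √(0.208667/1301) = √0.000160390 = 0.012665.
z* = 1.960 at the 95% level.
Margin of error: 1.960 × 0.012665 = 0.02482.
CI: 0.70331 ± 0.02482 = (0.6785, 0.7281).

(0.6785, 0.7281)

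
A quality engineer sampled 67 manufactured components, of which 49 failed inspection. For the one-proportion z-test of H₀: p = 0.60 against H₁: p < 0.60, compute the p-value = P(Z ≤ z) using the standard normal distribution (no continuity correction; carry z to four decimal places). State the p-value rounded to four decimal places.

The sample proportion is 49/67 = 0.73134.
Null standard error: √(0.60·0.40/67) = √0.003582090 = 0.059851.
z = (p̂ − p₀)/SE = (49/67 − 0.60)/0.059851 ≈ 2.1945.
p-value = P(Z ≤ z) with z = 2.1945 → 0.9859.

p-value = 0.9859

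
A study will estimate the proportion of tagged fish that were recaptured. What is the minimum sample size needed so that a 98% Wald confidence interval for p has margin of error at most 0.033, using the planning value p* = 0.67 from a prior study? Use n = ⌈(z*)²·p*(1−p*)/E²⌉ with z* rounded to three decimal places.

z* = 2.326 at the 98% level.
p*(1−p*) = 0.67·0.33 = 0.2211.
Required n before rounding: 5.410276 × 0.2211 / 0.033² = 1098.450.
Rounding up, n = 1099.

n = 1099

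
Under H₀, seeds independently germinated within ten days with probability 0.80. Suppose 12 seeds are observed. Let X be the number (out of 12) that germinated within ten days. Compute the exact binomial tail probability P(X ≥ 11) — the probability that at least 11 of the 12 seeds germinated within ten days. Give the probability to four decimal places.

X ~ Binomial(n=12, p=0.80).
P(X ≥ 11) = C(12,11)·0.80^11·0.20^1 + C(12,12)·0.80^12·0.20^0.
= 0.206158 + 0.068719 = 0.2749.

P = 0.2749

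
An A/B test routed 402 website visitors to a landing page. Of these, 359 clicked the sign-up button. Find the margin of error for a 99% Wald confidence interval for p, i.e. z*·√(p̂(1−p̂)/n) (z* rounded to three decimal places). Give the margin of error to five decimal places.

With x = 359 successes in n = 402, p̂ = 0.89303.
SE = √(p̂(1−p̂)/n) = √(0.095524/402) = 0.015415.
For 99% confidence, z* = 2.576.
So ME = 0.03971.

ME = 0.03971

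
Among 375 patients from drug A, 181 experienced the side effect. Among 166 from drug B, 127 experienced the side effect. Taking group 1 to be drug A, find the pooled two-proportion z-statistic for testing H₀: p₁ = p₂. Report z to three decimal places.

p̂₁ = 181/375 = 0.48267, p̂₂ = 127/166 = 0.76506.
Pooling: p̂ = 308/541 = 0.56932.
Pooled SE = √[0.2451953·0.00869076] ≈ 0.046162.
z = (p̂₁ − p̂₂)/SE = (0.48267 − 0.76506)/0.046162 = -0.28239/0.046162 = -6.117.

z = -6.117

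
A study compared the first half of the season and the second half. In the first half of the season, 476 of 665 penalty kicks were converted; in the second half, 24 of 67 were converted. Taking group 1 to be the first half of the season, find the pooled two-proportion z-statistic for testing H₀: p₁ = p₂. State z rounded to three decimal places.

p̂₁ = 476/665 = 0.71579, p̂₂ = 24/67 = 0.35821.
Pooling: p̂ = 500/732 = 0.68306.
Pooled SE = √[0.2164890·0.01642913] ≈ 0.059638.
z = (p̂₁ − p̂₂)/SE = (0.71579 − 0.35821)/0.059638 = 0.35758/0.059638 = 5.996.

z = 5.996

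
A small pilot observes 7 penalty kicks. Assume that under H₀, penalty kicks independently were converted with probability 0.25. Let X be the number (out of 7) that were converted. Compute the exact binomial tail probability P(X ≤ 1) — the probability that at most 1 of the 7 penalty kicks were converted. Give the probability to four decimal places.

P = 0.4449

X is binomial with n = 7 and p = 0.25.
P(X ≤ 1) = C(7,0)·0.25^0·0.75^7 + C(7,1)·0.25^1·0.75^6.
= 0.133484 + 0.311462 = 0.4449.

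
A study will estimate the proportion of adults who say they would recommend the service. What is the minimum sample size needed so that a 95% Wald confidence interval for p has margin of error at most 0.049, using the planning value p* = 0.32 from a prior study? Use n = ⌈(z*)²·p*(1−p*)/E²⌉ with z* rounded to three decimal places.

For 95% confidence, z* = 1.960.
p*(1−p*) = 0.32·0.68 = 0.2176.
(z*)²·p*(1−p*)/E² = 3.841600·0.2176/0.002401 = 348.160.
⌈348.160⌉ = 349.

n = 349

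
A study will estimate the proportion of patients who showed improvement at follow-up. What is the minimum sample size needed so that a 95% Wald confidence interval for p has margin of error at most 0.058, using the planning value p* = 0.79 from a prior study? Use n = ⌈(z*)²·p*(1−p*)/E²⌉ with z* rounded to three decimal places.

n = 190

The 95% critical value is z* = 1.960.
p*(1−p*) = 0.79·0.21 = 0.1659.
(z*)²·p*(1−p*)/E² = 3.841600·0.1659/0.003364 = 189.453.
⌈189.453⌉ = 190.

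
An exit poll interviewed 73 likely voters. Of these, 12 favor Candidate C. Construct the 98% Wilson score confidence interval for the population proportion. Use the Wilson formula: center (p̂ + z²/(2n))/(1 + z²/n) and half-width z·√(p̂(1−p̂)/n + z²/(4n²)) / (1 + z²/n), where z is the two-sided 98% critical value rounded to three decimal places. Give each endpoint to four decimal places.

(0.0875, 0.2876)

Here p̂ = 12/73 = 0.16438 and z = 2.326 (z² = 5.410276).
Denominator 1 + z²/n = 1 + 5.410276/73 = 1.074113.
Adjusted center: (0.16438 + z²/(2n))/1.074113 = 0.18754.
Radicand: p̂(1−p̂)/n + z²/(4n²) = 0.001881666 + 0.000253813 = 0.002135479.
Half-width = 2.326·√0.002135479/1.074113 = 0.10007.
Interval: 0.18754 ± 0.10007 → (0.0875, 0.2876).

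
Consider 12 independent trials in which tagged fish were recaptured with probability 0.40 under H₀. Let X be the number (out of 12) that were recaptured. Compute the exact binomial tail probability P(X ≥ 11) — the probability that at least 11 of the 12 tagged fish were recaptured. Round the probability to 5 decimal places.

X is binomial with n = 12 and p = 0.40.
P(X ≥ 11) = C(12,11)·0.40^11·0.60^1 + C(12,12)·0.40^12·0.60^0.
= 0.000302 + 0.000017 = 0.00032.

P = 0.00032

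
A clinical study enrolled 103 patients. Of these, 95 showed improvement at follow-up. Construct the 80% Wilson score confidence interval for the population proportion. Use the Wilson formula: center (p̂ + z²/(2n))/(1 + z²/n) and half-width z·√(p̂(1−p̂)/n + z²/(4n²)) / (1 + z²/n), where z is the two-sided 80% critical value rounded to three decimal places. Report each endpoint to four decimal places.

p̂ = 95/103 = 0.92233; z = 1.282, so z² = 1.643524.
1 + z²/n = 1.015957.
Center = (0.92233 + 0.007978)/1.015957 = 0.91570.
Radicand: p̂(1−p̂)/n + z²/(4n²) = 0.000695508 + 0.000038729 = 0.000734237.
Half-width = 1.282·√0.000734237/1.015957 = 0.03419.
Interval: 0.91570 ± 0.03419 → (0.8815, 0.9499).

(0.8815, 0.9499)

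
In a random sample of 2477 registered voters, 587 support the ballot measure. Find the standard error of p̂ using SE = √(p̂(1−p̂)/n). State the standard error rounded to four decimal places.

SE = 0.0085

With x = 587 successes in n = 2477, p̂ = 0.23698.
p̂(1−p̂) = 0.180820.
SE = √(0.180820/2477) = √0.000073000 = 0.0085.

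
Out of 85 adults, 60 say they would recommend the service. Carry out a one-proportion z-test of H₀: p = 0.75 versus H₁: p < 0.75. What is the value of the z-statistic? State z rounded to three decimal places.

With x = 60 successes in n = 85, p̂ = 0.70588.
Under H₀, SE = √(p₀(1−p₀)/n) = √(0.75·0.25/85) = √0.002205882 = 0.046967.
z = (0.70588 − 0.75)/0.046967 = -0.04412/0.046967 = -0.939.

z = -0.939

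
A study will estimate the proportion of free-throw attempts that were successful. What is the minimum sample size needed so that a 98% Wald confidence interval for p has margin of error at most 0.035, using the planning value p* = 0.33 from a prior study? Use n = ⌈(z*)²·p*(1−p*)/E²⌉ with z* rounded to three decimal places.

The 98% critical value is z* = 2.326.
p*(1−p*) = 0.2211.
(z*)²·p*(1−p*)/E² = 5.410276·0.2211/0.001225 = 976.500.
⌈976.500⌉ = 977.

n = 977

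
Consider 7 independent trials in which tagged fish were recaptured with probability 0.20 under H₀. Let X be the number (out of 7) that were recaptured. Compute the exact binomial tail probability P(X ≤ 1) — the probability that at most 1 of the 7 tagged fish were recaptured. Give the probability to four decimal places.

P = 0.5767

X ~ Binomial(n=7, p=0.20).
P(X ≤ 1) = C(7,0)·0.20^0·0.80^7 + C(7,1)·0.20^1·0.80^6.
= 0.209715 + 0.367002 = 0.5767.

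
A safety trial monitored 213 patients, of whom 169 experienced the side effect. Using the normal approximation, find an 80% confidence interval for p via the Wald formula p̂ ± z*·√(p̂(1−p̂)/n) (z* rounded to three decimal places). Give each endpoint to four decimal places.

The sample proportion is 169/213 = 0.79343.
SE = √(p̂(1−p̂)/n) = √(0.163900/213) = 0.027740.
z* = 1.282 at the 80% level.
Margin = 1.282·0.027740 = 0.03556.
Interval: 0.79343 ± 0.03556 → (0.7579, 0.8290).

(0.7579, 0.8290)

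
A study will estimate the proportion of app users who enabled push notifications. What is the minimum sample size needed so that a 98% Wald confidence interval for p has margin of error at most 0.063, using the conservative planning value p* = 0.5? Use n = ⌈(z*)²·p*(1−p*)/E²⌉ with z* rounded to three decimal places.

n = 341

For 98% confidence, z* = 2.326.
p*(1−p*) = 0.2500.
Required n before rounding: 5.410276 × 0.2500 / 0.063² = 340.783.
Rounding up, n = 341.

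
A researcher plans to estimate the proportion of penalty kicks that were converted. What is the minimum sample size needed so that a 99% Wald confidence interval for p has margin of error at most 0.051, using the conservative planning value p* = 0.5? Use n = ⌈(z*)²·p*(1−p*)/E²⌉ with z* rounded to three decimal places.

n = 638

z* = 2.576 at the 99% level.
p*(1−p*) = 0.50·0.50 = 0.2500.
(z*)²·p*(1−p*)/E² = 6.635776·0.2500/0.002601 = 637.810.
⌈637.810⌉ = 638.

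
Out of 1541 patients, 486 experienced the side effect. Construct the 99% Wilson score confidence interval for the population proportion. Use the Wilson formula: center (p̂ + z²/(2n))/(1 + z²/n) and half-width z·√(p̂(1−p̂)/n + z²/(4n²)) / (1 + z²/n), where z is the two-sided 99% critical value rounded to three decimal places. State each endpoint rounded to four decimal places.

Here p̂ = 486/1541 = 0.31538 and z = 2.576 (z² = 6.635776).
Denominator 1 + z²/n = 1 + 6.635776/1541 = 1.004306.
Center = (0.31538 + 0.002153)/1.004306 = 0.31617.
Radicand: p̂(1−p̂)/n + z²/(4n²) = 0.000140114 + 0.000000699 = 0.000140813.
Half-width = z·√(radicand)/denom = 2.576·0.011866/1.004306 = 0.03044.
So the interval runs from 0.2857 to 0.3466.

(0.2857, 0.3466)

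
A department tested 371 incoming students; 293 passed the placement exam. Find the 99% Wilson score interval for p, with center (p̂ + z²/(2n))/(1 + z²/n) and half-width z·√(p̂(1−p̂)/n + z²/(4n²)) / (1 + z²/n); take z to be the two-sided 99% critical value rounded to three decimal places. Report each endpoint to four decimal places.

(0.7304, 0.8389)

p̂ = 293/371 = 0.78976; z = 2.576, so z² = 6.635776.
1 + z²/n = 1.017886.
Adjusted center: (0.78976 + z²/(2n))/1.017886 = 0.78467.
Radicand: p̂(1−p̂)/n + z²/(4n²) = 0.000447549 + 0.000012053 = 0.000459602.
Half-width = z·√(radicand)/denom = 2.576·0.021438/1.017886 = 0.05425.
So the interval runs from 0.7304 to 0.8389.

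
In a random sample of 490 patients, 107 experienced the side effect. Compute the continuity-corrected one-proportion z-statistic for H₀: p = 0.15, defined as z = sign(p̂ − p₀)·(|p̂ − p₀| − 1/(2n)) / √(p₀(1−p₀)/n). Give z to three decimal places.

z = 4.175

Sample proportion p̂ = 107/490 = 0.21837. p̂ − p₀ = 0.068367.
Continuity correction 1/(2n) = 1/980 = 0.001020.
Corrected numerator: |0.068367| − 0.001020 = 0.067347.
SE₀ = √(0.15·0.85/490) = 0.016131.
z = +0.067347/0.016131 = 4.175.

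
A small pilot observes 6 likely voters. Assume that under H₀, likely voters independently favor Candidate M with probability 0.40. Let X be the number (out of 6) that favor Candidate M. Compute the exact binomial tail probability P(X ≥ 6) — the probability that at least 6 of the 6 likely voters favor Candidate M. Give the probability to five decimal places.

X is binomial with n = 6 and p = 0.40.
P(X ≥ 6) = C(6,6)·0.40^6·0.60^0.
= 0.004096 = 0.00410.

P = 0.00410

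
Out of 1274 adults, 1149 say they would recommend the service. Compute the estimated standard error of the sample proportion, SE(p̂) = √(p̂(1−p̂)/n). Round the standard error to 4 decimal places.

SE = 0.0083

The sample proportion is 1149/1274 = 0.90188.
p̂(1−p̂) = 0.088492.
SE = √(0.088492/1274) = √0.000069460 = 0.0083.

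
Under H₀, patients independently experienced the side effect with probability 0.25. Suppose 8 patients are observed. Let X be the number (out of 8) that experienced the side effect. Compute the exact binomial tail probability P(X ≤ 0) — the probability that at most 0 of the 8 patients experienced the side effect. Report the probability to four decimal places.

P = 0.1001

X is binomial with n = 8 and p = 0.25.
P(X ≤ 0) = C(8,0)·0.25^0·0.75^8.
= 0.100113 = 0.1001.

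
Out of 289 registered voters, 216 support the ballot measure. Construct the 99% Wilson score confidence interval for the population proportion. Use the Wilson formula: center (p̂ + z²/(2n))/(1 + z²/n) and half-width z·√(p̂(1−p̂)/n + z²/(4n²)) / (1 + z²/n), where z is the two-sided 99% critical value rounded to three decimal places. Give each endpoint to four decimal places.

Here p̂ = 216/289 = 0.74740 and z = 2.576 (z² = 6.635776).
1 + z²/n = 1.022961.
Center = (0.74740 + 0.011481)/1.022961 = 0.74185.
Radicand: p̂(1−p̂)/n + z²/(4n²) = 0.000653256 + 0.000019863 = 0.000673119.
Half-width = 2.576·√0.000673119/1.022961 = 0.06533.
So the interval runs from 0.6765 to 0.8072.

(0.6765, 0.8072)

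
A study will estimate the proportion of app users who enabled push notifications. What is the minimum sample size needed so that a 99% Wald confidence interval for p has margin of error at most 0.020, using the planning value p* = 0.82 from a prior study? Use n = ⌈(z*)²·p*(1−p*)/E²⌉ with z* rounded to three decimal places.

n = 2449

The 99% critical value is z* = 2.576.
p*(1−p*) = 0.1476.
(z*)²·p*(1−p*)/E² = 6.635776·0.1476/0.000400 = 2448.601.
Rounding up, n = 2449.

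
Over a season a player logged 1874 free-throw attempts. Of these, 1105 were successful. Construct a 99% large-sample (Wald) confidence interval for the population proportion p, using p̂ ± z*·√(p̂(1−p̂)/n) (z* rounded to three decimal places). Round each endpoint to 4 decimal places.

p̂ = 1105/1874 = 0.58965.
Standard error of p̂: √(0.241963/1874) = √0.000129116 = 0.011363.
z* = 2.576 at the 99% level.
Margin = 2.576·0.011363 = 0.02927.
So the interval runs from 0.5604 to 0.6189.

(0.5604, 0.6189)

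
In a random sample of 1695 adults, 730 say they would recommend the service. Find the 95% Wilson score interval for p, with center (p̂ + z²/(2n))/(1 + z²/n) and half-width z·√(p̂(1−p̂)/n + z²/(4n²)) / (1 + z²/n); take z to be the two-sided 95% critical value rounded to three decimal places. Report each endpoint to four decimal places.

(0.4073, 0.4544)

p̂ = 730/1695 = 0.43068; z = 1.960, so z² = 3.841600.
Denominator 1 + z²/n = 1 + 3.841600/1695 = 1.002266.
Adjusted center: (0.43068 + z²/(2n))/1.002266 = 0.43084.
Radicand: p̂(1−p̂)/n + z²/(4n²) = 0.000144658 + 0.000000334 = 0.000144992.
Half-width = 1.960·√0.000144992/1.002266 = 0.02355.
CI: 0.43084 ± 0.02355 = (0.4073, 0.4544).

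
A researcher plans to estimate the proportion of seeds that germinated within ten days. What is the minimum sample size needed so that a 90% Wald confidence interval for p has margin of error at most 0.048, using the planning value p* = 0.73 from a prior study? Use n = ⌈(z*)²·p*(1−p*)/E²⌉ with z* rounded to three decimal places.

n = 232

z* = 1.645 at the 90% level.
p*(1−p*) = 0.1971.
(z*)²·p*(1−p*)/E² = 2.706025·0.1971/0.002304 = 231.492.
⌈231.492⌉ = 232.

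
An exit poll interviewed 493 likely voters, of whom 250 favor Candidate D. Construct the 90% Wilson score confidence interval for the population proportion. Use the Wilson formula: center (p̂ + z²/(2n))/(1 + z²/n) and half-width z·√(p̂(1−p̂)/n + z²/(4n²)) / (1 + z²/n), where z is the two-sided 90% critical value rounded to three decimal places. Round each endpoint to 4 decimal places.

(0.4701, 0.5440)

Here p̂ = 250/493 = 0.50710 and z = 1.645 (z² = 2.706025).
1 + z²/n = 1.005489.
Center = (0.50710 + 0.002744)/1.005489 = 0.50706.
Radicand: p̂(1−p̂)/n + z²/(4n²) = 0.000506997 + 0.000002783 = 0.000509780.
Half-width = 1.645·√0.000509780/1.005489 = 0.03694.
CI: 0.50706 ± 0.03694 = (0.4701, 0.5440).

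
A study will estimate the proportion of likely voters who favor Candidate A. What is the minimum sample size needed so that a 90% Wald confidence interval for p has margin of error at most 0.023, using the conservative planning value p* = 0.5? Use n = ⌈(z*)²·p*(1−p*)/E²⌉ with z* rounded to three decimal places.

n = 1279

For 90% confidence, z* = 1.645.
p*(1−p*) = 0.2500.
(z*)²·p*(1−p*)/E² = 2.706025·0.2500/0.000529 = 1278.840.
Rounding up, n = 1279.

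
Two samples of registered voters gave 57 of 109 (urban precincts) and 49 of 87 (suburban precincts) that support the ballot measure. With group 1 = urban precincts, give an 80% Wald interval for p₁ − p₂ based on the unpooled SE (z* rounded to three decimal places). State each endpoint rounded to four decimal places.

(-0.1320, 0.0514)

p̂₁ = 0.52294, p̂₂ = 0.56322, so the observed difference is -0.04028.
Unpooled SE = √(p̂₁(1−p̂₁)/n₁ + p̂₂(1−p̂₂)/n₂) = √(0.002288752 + 0.002827626) = 0.071529.
The 80% critical value is z* = 1.282. Margin = 1.282·0.071529 = 0.09170.
So the interval runs from -0.1320 to 0.0514.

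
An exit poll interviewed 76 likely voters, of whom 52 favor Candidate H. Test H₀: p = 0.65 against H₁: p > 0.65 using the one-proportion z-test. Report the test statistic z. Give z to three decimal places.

With x = 52 successes in n = 76, p̂ = 0.68421.
SE₀ = √(0.65·0.35/76) = 0.054712.
z = (p̂ − p₀)/SE = (0.68421 − 0.65)/0.054712 = 0.625.

z = 0.625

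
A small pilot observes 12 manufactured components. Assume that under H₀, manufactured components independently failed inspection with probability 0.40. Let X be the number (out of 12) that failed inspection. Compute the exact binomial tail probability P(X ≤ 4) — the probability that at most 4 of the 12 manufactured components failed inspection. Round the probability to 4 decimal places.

X ~ Binomial(n=12, p=0.40).
P(X ≤ 4) = Σ_{j=0}^{4} C(12,j)·0.40^j·0.60^{12−j}.
= 0.002177 + 0.017414 + 0.063852 + 0.141894 + 0.212841 = 0.4382.

P = 0.4382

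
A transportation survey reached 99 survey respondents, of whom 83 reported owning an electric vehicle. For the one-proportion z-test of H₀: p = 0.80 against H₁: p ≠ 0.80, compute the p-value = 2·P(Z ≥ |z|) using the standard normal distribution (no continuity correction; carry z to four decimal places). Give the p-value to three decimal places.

Sample proportion p̂ = 83/99 = 0.83838.
SE₀ = √(0.80·0.20/99) = 0.040202.
Test statistic (full precision, shown to 4 dp): z = (83/99 − 0.80)/SE₀ ≈ 0.9548.
p-value = 2·P(Z ≥ |z|) with z = 0.9548 → 0.340.

p-value = 0.340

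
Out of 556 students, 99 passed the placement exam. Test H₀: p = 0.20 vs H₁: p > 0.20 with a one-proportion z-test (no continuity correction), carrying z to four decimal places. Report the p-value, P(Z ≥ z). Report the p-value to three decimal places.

With x = 99 successes in n = 556, p̂ = 0.17806.
Null standard error: √(0.20·0.80/556) = √0.000287770 = 0.016964.
z = (p̂ − p₀)/SE = (99/556 − 0.20)/0.016964 ≈ -1.2935.
From the standard normal, P(Z ≥ z) = 0.902.

p-value = 0.902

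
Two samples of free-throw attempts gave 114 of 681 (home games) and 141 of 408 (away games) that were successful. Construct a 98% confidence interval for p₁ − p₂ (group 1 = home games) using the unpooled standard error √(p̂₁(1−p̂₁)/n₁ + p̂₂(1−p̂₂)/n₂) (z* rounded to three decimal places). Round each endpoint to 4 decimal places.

(-0.2423, -0.1141)

p̂₁ = 0.16740, p̂₂ = 0.34559, so the observed difference is -0.17819.
SE = √(0.000204666 + 0.000554306) = √0.000758972 = 0.027549.
z* = 2.326 at the 98% level. Margin = 2.326·0.027549 = 0.06408.
Interval: -0.17819 ± 0.06408 → (-0.2423, -0.1141).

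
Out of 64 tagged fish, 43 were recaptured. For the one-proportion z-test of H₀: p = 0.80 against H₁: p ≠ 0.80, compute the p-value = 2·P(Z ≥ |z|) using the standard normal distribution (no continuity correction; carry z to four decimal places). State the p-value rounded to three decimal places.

p-value = 0.010

p̂ = 43/64 = 0.67188.
Under H₀, SE = √(p₀(1−p₀)/n) = √(0.80·0.20/64) = √0.002500000 = 0.050000.
Test statistic (full precision, shown to 4 dp): z = (43/64 − 0.80)/SE₀ ≈ -2.5625.
From the standard normal, 2·P(Z ≥ |z|) = 0.010.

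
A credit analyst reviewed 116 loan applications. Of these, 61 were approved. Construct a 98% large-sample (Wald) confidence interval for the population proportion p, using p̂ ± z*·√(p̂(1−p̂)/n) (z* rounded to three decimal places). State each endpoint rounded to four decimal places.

With x = 61 successes in n = 116, p̂ = 0.52586.
Standard error of p̂: √(0.249331/116) = √0.002149406 = 0.046362.
The 98% critical value is z* = 2.326.
Margin of error: 2.326 × 0.046362 = 0.10784.
CI: 0.52586 ± 0.10784 = (0.4180, 0.6337).

(0.4180, 0.6337)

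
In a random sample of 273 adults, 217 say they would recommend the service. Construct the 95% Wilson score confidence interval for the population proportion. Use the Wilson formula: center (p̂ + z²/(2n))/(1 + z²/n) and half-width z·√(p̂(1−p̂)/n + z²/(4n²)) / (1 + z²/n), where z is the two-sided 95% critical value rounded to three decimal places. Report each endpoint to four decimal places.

Here p̂ = 217/273 = 0.79487 and z = 1.960 (z² = 3.841600).
1 + z²/n = 1.014072.
Center = (0.79487 + 0.007036)/1.014072 = 0.79078.
Radicand: p̂(1−p̂)/n + z²/(4n²) = 0.000597255 + 0.000012886 = 0.000610141.
Half-width = z·√(radicand)/denom = 1.960·0.024701/1.014072 = 0.04774.
CI: 0.79078 ± 0.04774 = (0.7430, 0.8385).

(0.7430, 0.8385)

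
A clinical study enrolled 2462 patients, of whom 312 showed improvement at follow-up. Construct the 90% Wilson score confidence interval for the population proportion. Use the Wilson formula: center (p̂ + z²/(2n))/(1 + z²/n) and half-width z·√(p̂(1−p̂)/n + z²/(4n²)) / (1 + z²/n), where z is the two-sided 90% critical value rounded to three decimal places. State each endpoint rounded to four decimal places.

p̂ = 312/2462 = 0.12673; z = 1.645, so z² = 2.706025.
1 + z²/n = 1.001099.
Center = (0.12673 + 0.000550)/1.001099 = 0.12714.
Radicand: p̂(1−p̂)/n + z²/(4n²) = 0.000044950 + 0.000000112 = 0.000045062.
Half-width = 1.645·√0.000045062/1.001099 = 0.01103.
Interval: 0.12714 ± 0.01103 → (0.1161, 0.1382).

(0.1161, 0.1382)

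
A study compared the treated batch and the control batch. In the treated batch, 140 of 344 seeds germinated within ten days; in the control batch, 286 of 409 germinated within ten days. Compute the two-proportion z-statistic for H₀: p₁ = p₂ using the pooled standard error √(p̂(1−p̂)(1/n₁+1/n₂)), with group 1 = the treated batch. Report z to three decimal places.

p̂₁ = 140/344 = 0.40698, p̂₂ = 286/409 = 0.69927.
Pooled p̂ = (140+286)/(344+409) = 426/753 = 0.56574.
SE = √[p̂(1−p̂)(1/n₁+1/n₂)] = √[0.56574·0.43426·(1/344+1/409)] ≈ 0.036261.
z = (p̂₁ − p̂₂)/SE = (0.40698 − 0.69927)/0.036261 = -0.29229/0.036261 = -8.061.

z = -8.061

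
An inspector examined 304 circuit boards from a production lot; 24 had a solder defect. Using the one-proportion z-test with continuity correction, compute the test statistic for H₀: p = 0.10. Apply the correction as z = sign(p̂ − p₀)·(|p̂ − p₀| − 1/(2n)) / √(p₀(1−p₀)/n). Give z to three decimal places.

p̂ = 24/304 = 0.07895. p̂ − p₀ = -0.021053.
1/(2n) = 0.001645.
Corrected numerator: |-0.021053| − 0.001645 = 0.019408.
Under H₀, SE = √(p₀(1−p₀)/n) = √(0.10·0.90/304) = √0.000296053 = 0.017206.
z = −0.019408/0.017206 = -1.128.

z = -1.128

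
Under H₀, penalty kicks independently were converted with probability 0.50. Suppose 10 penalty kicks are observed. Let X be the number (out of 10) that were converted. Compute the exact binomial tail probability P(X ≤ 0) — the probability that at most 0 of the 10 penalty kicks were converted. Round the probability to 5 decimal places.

X ~ Binomial(n=10, p=0.50).
P(X ≤ 0) = C(10,0)·0.50^0·0.50^10.
= 0.000977 = 0.00098.

P = 0.00098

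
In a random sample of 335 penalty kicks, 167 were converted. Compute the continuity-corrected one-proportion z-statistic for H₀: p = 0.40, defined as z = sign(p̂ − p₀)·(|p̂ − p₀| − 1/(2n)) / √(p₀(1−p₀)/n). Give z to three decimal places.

The sample proportion is 167/335 = 0.49851. p̂ − p₀ = 0.098507.
1/(2n) = 0.001493.
Corrected numerator: |0.098507| − 0.001493 = 0.097014.
Under H₀, SE = √(p₀(1−p₀)/n) = √(0.40·0.60/335) = √0.000716418 = 0.026766.
z = (+)0.097014/0.026766 = 3.625.

z = 3.625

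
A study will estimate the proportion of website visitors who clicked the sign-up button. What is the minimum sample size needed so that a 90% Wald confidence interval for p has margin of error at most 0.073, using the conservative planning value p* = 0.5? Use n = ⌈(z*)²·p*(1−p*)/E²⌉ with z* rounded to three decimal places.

n = 127

For 90% confidence, z* = 1.645.
p*(1−p*) = 0.2500.
Required n before rounding: 2.706025 × 0.2500 / 0.073² = 126.948.
Rounding up, n = 127.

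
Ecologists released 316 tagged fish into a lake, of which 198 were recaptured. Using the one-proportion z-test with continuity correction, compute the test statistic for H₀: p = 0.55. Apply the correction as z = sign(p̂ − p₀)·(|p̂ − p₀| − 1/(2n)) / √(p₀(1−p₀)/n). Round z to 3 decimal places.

z = 2.680

Sample proportion p̂ = 198/316 = 0.62658. p̂ − p₀ = 0.076582.
Continuity correction 1/(2n) = 1/632 = 0.001582.
Corrected numerator: |0.076582| − 0.001582 = 0.075000.
Under H₀, SE = √(p₀(1−p₀)/n) = √(0.55·0.45/316) = √0.000783228 = 0.027986.
z = (+)0.075000/0.027986 = 2.680.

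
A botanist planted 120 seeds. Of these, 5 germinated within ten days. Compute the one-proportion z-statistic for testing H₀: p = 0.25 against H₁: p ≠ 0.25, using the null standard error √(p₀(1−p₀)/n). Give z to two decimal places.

With x = 5 successes in n = 120, p̂ = 0.04167.
SE₀ = √(0.25·0.75/120) = 0.039528.
Test statistic: z = -0.20833/0.039528 = -5.27.

z = -5.27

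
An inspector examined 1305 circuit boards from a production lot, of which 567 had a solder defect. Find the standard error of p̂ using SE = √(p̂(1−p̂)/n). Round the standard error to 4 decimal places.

Sample proportion p̂ = 567/1305 = 0.43448.
p̂(1−p̂) = 0.245707.
Dividing by n and taking the root: √0.000188281 = 0.0137.

SE = 0.0137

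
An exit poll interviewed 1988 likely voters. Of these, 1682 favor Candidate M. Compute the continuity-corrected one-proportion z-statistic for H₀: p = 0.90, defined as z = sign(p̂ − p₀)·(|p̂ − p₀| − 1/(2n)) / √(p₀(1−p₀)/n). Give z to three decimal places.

z = -7.977

The sample proportion is 1682/1988 = 0.84608. p̂ − p₀ = -0.053924.
1/(2n) = 0.000252.
Corrected numerator: |-0.053924| − 0.000252 = 0.053672.
Null standard error: √(0.90·0.10/1988) = √0.000045272 = 0.006728.
z = −0.053672/0.006728 = -7.977.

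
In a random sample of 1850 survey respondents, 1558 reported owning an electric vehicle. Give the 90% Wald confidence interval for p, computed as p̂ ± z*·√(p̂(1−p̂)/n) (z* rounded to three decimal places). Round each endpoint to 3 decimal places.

(0.828, 0.856)

Sample proportion p̂ = 1558/1850 = 0.84216.
Standard error of p̂: √(0.132925/1850) = √0.000071851 = 0.008477.
The 90% critical value is z* = 1.645.
Margin of error: 1.645 × 0.008477 = 0.01394.
Interval: 0.84216 ± 0.01394 → (0.828, 0.856).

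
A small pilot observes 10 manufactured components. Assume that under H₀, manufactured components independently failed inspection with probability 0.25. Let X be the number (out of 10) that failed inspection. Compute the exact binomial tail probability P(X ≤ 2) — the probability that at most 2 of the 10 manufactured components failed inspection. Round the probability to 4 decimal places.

P = 0.5256

X is binomial with n = 10 and p = 0.25.
P(X ≤ 2) = C(10,0)·0.25^0·0.75^10 + C(10,1)·0.25^1·0.75^9 + C(10,2)·0.25^2·0.75^8.
= 0.056314 + 0.187712 + 0.281568 = 0.5256.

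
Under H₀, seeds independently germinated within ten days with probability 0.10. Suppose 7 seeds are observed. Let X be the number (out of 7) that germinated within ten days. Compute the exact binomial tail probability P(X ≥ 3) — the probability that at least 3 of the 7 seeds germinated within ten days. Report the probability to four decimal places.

P = 0.0257

X ~ Binomial(n=7, p=0.10).
P(X ≥ 3) = Σ_{j=3}^{7} C(7,j)·0.10^j·0.90^{7−j}.
= 0.022964 + 0.002552 + 0.000170 + 0.000006 + 0.000000 = 0.0257.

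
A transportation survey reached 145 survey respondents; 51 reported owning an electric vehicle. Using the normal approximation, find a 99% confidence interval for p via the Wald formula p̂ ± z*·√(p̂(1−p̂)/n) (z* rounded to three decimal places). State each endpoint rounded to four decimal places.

(0.2496, 0.4539)

The sample proportion is 51/145 = 0.35172.
SE = √(p̂(1−p̂)/n) = √(0.228014/145) = 0.039655.
z* = 2.576 at the 99% level.
Margin of error: 2.576 × 0.039655 = 0.10215.
CI: 0.35172 ± 0.10215 = (0.2496, 0.4539).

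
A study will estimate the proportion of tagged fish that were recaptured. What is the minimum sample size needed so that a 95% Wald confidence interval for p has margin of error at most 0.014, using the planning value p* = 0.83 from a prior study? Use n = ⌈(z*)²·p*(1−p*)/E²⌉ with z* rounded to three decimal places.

n = 2766

z* = 1.960 at the 95% level.
p*(1−p*) = 0.1411.
(z*)²·p*(1−p*)/E² = 3.841600·0.1411/0.000196 = 2765.560.
⌈2765.560⌉ = 2766.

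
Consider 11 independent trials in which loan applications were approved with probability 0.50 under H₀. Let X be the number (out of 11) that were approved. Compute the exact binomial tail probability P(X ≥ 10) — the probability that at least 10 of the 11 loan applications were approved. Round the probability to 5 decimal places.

X ~ Binomial(n=11, p=0.50).
P(X ≥ 10) = C(11,10)·0.50^10·0.50^1 + C(11,11)·0.50^11·0.50^0.
= 0.005371 + 0.000488 = 0.00586.

P = 0.00586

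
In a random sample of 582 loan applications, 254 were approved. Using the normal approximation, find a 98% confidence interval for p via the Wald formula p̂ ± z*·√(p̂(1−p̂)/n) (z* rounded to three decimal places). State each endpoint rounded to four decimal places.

(0.3886, 0.4842)

Sample proportion p̂ = 254/582 = 0.43643.
SE(p̂) = √(0.43643·0.56357/582) = 0.020557.
The 98% critical value is z* = 2.326.
Margin = 2.326·0.020557 = 0.04782.
CI: 0.43643 ± 0.04782 = (0.3886, 0.4842).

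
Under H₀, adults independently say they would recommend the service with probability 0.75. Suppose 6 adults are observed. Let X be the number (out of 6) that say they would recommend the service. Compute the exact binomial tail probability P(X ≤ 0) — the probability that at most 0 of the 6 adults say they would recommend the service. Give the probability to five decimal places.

P = 0.00024

X ~ Binomial(n=6, p=0.75).
P(X ≤ 0) = C(6,0)·0.75^0·0.25^6.
= 0.000244 = 0.00024.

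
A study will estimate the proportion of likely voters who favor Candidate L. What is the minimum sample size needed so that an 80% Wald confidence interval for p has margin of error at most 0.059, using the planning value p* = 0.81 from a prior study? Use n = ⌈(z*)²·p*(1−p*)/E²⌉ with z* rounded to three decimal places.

For 80% confidence, z* = 1.282.
p*(1−p*) = 0.81·0.19 = 0.1539.
Required n before rounding: 1.643524 × 0.1539 / 0.059² = 72.663.
⌈72.663⌉ = 73.

n = 73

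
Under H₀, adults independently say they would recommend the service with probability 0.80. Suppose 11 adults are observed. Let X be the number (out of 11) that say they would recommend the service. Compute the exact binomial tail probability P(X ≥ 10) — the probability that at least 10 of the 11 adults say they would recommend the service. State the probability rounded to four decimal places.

X ~ Binomial(n=11, p=0.80).
P(X ≥ 10) = C(11,10)·0.80^10·0.20^1 + C(11,11)·0.80^11·0.20^0.
= 0.236223 + 0.085899 = 0.3221.

P = 0.3221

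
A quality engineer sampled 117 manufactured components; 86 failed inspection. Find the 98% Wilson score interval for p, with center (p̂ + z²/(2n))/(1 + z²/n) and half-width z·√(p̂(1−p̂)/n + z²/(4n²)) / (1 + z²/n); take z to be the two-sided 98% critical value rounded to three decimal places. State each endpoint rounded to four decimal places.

(0.6313, 0.8180)

p̂ = 86/117 = 0.73504; z = 2.326, so z² = 5.410276.
1 + z²/n = 1.046242.
Center = (0.73504 + 0.023121)/1.046242 = 0.72465.
Radicand: p̂(1−p̂)/n + z²/(4n²) = 0.001664572 + 0.000098807 = 0.001763379.
Half-width = z·√(radicand)/denom = 2.326·0.041993/1.046242 = 0.09336.
Interval: 0.72465 ± 0.09336 → (0.6313, 0.8180).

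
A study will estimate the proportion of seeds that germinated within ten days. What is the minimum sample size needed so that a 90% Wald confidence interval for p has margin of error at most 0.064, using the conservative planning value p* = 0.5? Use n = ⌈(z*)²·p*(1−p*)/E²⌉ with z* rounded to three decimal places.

The 90% critical value is z* = 1.645.
p*(1−p*) = 0.50·0.50 = 0.2500.
Required n before rounding: 2.706025 × 0.2500 / 0.064² = 165.163.
Rounding up, n = 166.

n = 166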